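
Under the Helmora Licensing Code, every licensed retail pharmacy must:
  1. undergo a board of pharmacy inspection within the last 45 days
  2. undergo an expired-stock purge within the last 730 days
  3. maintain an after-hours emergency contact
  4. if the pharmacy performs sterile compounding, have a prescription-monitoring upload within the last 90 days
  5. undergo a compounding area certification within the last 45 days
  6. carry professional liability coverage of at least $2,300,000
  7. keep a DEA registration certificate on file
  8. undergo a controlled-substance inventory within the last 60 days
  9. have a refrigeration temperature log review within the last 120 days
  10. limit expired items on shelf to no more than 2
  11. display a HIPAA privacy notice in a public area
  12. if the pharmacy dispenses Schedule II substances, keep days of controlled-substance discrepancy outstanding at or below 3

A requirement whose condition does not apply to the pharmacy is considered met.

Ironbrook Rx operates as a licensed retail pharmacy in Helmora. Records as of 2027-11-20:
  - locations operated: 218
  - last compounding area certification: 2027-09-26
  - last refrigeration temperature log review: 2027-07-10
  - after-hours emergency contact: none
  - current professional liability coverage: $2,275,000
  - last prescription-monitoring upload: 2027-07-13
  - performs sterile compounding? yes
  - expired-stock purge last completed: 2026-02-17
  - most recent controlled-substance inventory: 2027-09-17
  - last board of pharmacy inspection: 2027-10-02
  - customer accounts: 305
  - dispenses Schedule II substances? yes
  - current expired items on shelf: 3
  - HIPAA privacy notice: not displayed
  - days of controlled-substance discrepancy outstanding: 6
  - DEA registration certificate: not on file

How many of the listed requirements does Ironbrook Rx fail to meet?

11

1. board of pharmacy inspection 49 days ago vs limit 45 → not met
2. expired-stock purge 641 days ago vs limit 730 → met
3. after-hours emergency contact absent → not met
4. condition 'performs sterile compounding' holds; prescription-monitoring upload 130 days ago vs limit 90 → not met
5. compounding area certification 55 days ago vs limit 45 → not met
6. professional liability coverage $2,275,000 < $2,300,000 → not met
7. DEA registration certificate absent → not met
8. controlled-substance inventory 64 days ago vs limit 60 → not met
9. refrigeration temperature log review 133 days ago vs limit 120 → not met
10. expired items on shelf 3 > 2 → not met
11. HIPAA privacy notice absent → not met
12. condition 'dispenses Schedule II substances' holds; days of controlled-substance discrepancy outstanding 6 > 3 → not met
Not met: 11 of 12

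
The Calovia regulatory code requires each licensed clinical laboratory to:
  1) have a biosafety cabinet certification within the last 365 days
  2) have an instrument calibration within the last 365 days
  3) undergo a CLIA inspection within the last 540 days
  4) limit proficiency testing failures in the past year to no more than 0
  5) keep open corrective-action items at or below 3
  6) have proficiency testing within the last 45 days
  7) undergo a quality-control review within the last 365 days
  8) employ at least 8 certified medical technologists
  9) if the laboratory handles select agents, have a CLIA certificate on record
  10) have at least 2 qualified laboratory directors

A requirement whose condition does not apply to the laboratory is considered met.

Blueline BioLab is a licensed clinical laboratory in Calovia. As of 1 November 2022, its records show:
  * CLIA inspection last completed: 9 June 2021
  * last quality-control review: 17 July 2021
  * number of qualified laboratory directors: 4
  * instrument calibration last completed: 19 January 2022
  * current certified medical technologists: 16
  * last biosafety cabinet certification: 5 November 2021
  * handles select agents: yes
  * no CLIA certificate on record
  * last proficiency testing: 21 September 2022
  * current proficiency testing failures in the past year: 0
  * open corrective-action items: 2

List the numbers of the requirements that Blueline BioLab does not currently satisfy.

1. biosafety cabinet certification 361 days ago vs limit 365 → met
2. instrument calibration 286 days ago vs limit 365 → met
3. CLIA inspection 510 days ago vs limit 540 → met
4. proficiency testing failures in the past year 0 ≤ 0 → met
5. open corrective-action items 2 ≤ 3 → met
6. proficiency testing 41 days ago vs limit 45 → met
7. quality-control review 472 days ago vs limit 365 → not met
8. certified medical technologists 16 ≥ 8 → met
9. condition 'handles select agents' holds; CLIA certificate absent → not met
10. qualified laboratory directors 4 ≥ 2 → met
Not met: 7, 9

7, 9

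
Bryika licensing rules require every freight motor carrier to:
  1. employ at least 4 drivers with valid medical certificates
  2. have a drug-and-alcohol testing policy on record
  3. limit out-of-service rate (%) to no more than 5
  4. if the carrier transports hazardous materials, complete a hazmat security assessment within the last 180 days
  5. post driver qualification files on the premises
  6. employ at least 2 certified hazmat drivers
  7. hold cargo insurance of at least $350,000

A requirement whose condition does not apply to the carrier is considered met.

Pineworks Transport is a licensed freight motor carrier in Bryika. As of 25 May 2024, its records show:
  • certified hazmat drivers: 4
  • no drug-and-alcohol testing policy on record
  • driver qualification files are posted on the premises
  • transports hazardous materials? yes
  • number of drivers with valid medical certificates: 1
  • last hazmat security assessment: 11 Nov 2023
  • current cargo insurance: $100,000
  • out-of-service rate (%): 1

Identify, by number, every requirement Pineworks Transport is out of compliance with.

1. drivers with valid medical certificates 1 < 4 → not met
2. drug-and-alcohol testing policy absent → not met
3. out-of-service rate (%) 1 ≤ 5 → met
4. condition 'transports hazardous materials' holds; hazmat security assessment 196 days ago vs limit 180 → not met
5. driver qualification files present → met
6. certified hazmat drivers 4 ≥ 2 → met
7. cargo insurance $100,000 < $350,000 → not met
Not met: 1, 2, 4, 7

1, 2, 4, 7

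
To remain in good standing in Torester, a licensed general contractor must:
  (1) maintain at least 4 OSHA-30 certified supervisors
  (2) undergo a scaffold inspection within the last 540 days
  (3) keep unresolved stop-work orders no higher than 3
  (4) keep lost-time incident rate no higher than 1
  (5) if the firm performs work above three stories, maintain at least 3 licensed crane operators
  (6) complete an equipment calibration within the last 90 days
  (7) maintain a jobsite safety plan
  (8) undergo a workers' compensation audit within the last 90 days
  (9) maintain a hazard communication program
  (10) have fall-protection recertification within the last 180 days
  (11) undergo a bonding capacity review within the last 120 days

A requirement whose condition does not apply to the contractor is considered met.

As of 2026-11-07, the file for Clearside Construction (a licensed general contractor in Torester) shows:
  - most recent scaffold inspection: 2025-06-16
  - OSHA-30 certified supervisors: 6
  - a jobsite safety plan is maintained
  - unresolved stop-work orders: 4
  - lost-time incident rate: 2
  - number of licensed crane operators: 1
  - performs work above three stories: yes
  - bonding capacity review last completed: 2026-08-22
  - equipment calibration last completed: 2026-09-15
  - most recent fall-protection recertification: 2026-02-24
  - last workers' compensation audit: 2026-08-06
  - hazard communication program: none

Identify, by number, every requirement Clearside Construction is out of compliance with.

1. OSHA-30 certified supervisors 6 ≥ 4 → met
2. scaffold inspection 509 days ago vs limit 540 → met
3. unresolved stop-work orders 4 > 3 → not met
4. lost-time incident rate 2 > 1 → not met
5. condition 'performs work above three stories' holds; licensed crane operators 1 < 3 → not met
6. equipment calibration 53 days ago vs limit 90 → met
7. jobsite safety plan present → met
8. workers' compensation audit 93 days ago vs limit 90 → not met
9. hazard communication program absent → not met
10. fall-protection recertification 256 days ago vs limit 180 → not met
11. bonding capacity review 77 days ago vs limit 120 → met
Not met: 3, 4, 5, 8, 9, 10

3, 4, 5, 8, 9, 10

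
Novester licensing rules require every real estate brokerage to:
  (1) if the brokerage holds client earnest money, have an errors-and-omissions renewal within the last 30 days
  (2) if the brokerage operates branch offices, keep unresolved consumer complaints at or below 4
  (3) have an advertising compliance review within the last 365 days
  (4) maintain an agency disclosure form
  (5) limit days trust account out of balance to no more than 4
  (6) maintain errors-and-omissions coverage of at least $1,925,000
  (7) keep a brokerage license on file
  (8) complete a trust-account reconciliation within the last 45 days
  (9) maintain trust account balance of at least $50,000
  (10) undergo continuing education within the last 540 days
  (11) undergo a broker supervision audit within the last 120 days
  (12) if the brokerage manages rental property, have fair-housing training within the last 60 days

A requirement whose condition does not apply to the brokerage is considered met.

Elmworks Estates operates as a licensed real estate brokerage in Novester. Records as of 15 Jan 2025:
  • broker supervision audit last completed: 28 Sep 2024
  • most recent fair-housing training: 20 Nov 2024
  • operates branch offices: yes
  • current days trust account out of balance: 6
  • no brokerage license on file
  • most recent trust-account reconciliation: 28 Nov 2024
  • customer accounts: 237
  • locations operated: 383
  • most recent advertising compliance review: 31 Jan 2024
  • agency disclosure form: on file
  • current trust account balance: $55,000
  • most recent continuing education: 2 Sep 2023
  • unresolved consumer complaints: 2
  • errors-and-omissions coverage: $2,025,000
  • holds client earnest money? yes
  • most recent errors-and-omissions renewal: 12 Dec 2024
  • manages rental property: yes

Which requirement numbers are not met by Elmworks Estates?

1, 5, 7, 8

1. condition 'holds client earnest money' holds; errors-and-omissions renewal 34 days ago vs limit 30 → not met
2. condition 'operates branch offices' holds; unresolved consumer complaints 2 ≤ 4 → met
3. advertising compliance review 350 days ago vs limit 365 → met
4. agency disclosure form present → met
5. days trust account out of balance 6 > 4 → not met
6. errors-and-omissions coverage $2,025,000 ≥ $1,925,000 → met
7. brokerage license absent → not met
8. trust-account reconciliation 48 days ago vs limit 45 → not met
9. trust account balance $55,000 ≥ $50,000 → met
10. continuing education 501 days ago vs limit 540 → met
11. broker supervision audit 109 days ago vs limit 120 → met
12. condition 'manages rental property' holds; fair-housing training 56 days ago vs limit 60 → met
Not met: 1, 5, 7, 8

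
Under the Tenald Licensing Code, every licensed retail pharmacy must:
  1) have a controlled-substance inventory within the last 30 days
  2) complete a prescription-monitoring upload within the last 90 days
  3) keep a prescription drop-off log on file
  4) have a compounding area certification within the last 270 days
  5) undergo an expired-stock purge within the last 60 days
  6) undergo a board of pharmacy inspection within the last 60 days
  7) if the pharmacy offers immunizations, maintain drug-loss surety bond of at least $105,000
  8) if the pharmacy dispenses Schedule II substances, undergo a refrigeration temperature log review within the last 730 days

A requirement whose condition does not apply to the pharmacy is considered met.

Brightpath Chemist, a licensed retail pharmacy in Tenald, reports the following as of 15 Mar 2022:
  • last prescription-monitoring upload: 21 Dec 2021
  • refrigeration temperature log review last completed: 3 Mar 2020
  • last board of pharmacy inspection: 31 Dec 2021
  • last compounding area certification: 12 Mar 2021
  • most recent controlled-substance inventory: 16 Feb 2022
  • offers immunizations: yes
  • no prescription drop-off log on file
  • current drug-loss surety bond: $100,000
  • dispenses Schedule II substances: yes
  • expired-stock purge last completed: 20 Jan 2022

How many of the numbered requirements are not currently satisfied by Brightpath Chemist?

1. controlled-substance inventory 27 days ago vs limit 30 → met
2. prescription-monitoring upload 84 days ago vs limit 90 → met
3. prescription drop-off log absent → not met
4. compounding area certification 368 days ago vs limit 270 → not met
5. expired-stock purge 54 days ago vs limit 60 → met
6. board of pharmacy inspection 74 days ago vs limit 60 → not met
7. condition 'offers immunizations' holds; drug-loss surety bond $100,000 < $105,000 → not met
8. condition 'dispenses Schedule II substances' holds; refrigeration temperature log review 742 days ago vs limit 730 → not met
Not met: 5 of 8

5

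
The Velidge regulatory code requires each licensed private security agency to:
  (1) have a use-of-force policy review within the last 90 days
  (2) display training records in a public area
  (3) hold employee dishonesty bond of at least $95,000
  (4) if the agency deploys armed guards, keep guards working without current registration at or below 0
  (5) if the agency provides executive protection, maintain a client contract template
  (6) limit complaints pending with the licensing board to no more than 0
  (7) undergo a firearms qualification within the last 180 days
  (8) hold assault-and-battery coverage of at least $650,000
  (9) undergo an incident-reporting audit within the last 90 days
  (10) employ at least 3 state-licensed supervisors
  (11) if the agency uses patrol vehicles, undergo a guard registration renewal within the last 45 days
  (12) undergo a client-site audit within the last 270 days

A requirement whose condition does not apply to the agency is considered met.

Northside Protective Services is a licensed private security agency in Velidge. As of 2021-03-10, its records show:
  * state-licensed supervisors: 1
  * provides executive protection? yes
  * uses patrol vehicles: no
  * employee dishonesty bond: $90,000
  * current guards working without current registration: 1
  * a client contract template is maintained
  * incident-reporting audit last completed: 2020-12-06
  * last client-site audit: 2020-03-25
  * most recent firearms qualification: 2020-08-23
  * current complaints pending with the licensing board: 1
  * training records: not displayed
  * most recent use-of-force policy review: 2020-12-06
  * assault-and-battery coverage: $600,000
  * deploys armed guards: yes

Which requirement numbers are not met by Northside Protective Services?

1, 2, 3, 4, 6, 7, 8, 9, 10, 12

1. use-of-force policy review 94 days ago vs limit 90 → not met
2. training records absent → not met
3. employee dishonesty bond $90,000 < $95,000 → not met
4. condition 'deploys armed guards' holds; guards working without current registration 1 > 0 → not met
5. condition 'provides executive protection' holds; client contract template present → met
6. complaints pending with the licensing board 1 > 0 → not met
7. firearms qualification 199 days ago vs limit 180 → not met
8. assault-and-battery coverage $600,000 < $650,000 → not met
9. incident-reporting audit 94 days ago vs limit 90 → not met
10. state-licensed supervisors 1 < 3 → not met
11. condition 'uses patrol vehicles' does not hold → requirement n/a → met
12. client-site audit 350 days ago vs limit 270 → not met
Not met: 1, 2, 3, 4, 6, 7, 8, 9, 10, 12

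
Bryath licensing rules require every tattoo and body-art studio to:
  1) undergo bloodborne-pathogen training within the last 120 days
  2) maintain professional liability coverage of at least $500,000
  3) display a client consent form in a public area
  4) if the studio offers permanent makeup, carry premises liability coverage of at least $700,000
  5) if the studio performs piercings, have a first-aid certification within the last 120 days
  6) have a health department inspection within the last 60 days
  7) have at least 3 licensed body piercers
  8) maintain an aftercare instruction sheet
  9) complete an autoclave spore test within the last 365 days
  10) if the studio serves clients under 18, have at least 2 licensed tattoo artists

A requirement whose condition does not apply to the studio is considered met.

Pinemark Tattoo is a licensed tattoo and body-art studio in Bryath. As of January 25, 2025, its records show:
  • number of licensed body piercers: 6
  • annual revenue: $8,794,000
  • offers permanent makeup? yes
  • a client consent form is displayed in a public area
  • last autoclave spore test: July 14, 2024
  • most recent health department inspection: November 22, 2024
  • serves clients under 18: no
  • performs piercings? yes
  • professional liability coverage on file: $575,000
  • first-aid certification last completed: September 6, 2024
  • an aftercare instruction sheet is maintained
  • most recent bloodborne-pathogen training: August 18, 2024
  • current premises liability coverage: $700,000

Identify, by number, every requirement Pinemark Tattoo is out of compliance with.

1. bloodborne-pathogen training 160 days ago vs limit 120 → not met
2. professional liability coverage $575,000 ≥ $500,000 → met
3. client consent form present → met
4. condition 'offers permanent makeup' holds; premises liability coverage $700,000 ≥ $700,000 → met
5. condition 'performs piercings' holds; first-aid certification 141 days ago vs limit 120 → not met
6. health department inspection 64 days ago vs limit 60 → not met
7. licensed body piercers 6 ≥ 3 → met
8. aftercare instruction sheet present → met
9. autoclave spore test 195 days ago vs limit 365 → met
10. condition 'serves clients under 18' does not hold → requirement n/a → met
Not met: 1, 5, 6

1, 5, 6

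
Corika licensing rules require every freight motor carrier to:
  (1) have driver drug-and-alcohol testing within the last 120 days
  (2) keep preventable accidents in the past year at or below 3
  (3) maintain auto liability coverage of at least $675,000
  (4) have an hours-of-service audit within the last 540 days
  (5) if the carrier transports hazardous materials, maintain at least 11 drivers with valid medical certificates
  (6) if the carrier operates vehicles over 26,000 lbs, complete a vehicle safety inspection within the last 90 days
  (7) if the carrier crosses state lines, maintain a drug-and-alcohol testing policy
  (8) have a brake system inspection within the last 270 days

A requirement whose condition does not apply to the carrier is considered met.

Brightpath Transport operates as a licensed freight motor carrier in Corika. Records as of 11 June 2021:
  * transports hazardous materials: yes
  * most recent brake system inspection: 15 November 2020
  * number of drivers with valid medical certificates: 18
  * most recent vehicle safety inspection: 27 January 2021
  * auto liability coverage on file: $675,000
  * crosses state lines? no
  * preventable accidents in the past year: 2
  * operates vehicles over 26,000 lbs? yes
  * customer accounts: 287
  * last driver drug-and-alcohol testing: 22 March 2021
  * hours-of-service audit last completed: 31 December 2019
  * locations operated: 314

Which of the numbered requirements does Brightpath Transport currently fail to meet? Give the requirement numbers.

1. driver drug-and-alcohol testing 81 days ago vs limit 120 → met
2. preventable accidents in the past year 2 ≤ 3 → met
3. auto liability coverage $675,000 ≥ $675,000 → met
4. hours-of-service audit 528 days ago vs limit 540 → met
5. condition 'transports hazardous materials' holds; drivers with valid medical certificates 18 ≥ 11 → met
6. condition 'operates vehicles over 26,000 lbs' holds; vehicle safety inspection 135 days ago vs limit 90 → not met
7. condition 'crosses state lines' does not hold → requirement n/a → met
8. brake system inspection 208 days ago vs limit 270 → met
Not met: 6

6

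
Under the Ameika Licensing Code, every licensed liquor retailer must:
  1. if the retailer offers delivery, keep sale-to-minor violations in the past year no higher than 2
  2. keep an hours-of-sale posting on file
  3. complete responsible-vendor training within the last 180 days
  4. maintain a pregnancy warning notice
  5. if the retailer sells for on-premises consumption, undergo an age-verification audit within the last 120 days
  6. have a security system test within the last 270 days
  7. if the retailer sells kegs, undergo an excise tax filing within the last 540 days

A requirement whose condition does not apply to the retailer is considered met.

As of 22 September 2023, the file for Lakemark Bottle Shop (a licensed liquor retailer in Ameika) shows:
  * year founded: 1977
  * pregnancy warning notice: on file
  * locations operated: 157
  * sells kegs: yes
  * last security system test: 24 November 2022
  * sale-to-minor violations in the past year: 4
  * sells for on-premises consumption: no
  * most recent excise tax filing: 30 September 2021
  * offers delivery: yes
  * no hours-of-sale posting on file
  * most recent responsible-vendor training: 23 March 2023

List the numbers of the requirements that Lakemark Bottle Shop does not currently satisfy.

1, 2, 3, 6, 7

1. condition 'offers delivery' holds; sale-to-minor violations in the past year 4 > 2 → not met
2. hours-of-sale posting absent → not met
3. responsible-vendor training 183 days ago vs limit 180 → not met
4. pregnancy warning notice present → met
5. condition 'sells for on-premises consumption' does not hold → requirement n/a → met
6. security system test 302 days ago vs limit 270 → not met
7. condition 'sells kegs' holds; excise tax filing 722 days ago vs limit 540 → not met
Not met: 1, 2, 3, 6, 7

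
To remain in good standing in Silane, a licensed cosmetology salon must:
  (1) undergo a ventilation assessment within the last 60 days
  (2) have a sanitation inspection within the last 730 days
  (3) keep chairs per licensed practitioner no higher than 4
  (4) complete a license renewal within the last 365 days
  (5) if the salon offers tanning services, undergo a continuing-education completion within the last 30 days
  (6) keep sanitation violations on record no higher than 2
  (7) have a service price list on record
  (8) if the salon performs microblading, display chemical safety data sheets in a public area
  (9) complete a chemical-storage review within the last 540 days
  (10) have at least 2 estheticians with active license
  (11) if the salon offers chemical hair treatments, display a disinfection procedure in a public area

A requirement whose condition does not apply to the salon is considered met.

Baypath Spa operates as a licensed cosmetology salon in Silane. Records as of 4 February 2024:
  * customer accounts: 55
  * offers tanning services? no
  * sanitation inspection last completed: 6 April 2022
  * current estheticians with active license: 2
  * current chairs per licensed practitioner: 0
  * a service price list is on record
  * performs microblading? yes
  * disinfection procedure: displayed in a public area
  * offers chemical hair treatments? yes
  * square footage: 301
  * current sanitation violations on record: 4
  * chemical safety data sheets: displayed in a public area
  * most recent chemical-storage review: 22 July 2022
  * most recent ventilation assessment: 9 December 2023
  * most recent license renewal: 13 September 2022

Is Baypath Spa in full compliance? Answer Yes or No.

No

1. ventilation assessment 57 days ago vs limit 60 → met
2. sanitation inspection 669 days ago vs limit 730 → met
3. chairs per licensed practitioner 0 ≤ 4 → met
4. license renewal 509 days ago vs limit 365 → not met
5. condition 'offers tanning services' does not hold → requirement n/a → met
6. sanitation violations on record 4 > 2 → not met
7. service price list present → met
8. condition 'performs microblading' holds; chemical safety data sheets present → met
9. chemical-storage review 562 days ago vs limit 540 → not met
10. estheticians with active license 2 ≥ 2 → met
11. condition 'offers chemical hair treatments' holds; disinfection procedure present → met
Not met: 4, 6, 9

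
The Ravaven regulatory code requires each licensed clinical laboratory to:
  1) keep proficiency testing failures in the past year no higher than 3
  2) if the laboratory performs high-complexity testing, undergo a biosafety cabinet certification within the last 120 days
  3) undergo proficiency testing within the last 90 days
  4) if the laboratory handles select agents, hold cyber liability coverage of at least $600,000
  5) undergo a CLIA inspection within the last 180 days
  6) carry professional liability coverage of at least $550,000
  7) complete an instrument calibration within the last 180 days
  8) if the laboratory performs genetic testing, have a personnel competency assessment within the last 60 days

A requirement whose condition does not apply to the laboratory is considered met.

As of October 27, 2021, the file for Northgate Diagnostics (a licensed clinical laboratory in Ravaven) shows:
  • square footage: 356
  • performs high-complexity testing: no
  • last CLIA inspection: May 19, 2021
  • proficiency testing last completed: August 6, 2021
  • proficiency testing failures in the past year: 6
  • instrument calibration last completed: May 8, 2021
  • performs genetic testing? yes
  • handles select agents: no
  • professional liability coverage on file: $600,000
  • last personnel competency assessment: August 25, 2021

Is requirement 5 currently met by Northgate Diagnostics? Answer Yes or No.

Yes

5. CLIA inspection 161 days ago vs limit 180 → met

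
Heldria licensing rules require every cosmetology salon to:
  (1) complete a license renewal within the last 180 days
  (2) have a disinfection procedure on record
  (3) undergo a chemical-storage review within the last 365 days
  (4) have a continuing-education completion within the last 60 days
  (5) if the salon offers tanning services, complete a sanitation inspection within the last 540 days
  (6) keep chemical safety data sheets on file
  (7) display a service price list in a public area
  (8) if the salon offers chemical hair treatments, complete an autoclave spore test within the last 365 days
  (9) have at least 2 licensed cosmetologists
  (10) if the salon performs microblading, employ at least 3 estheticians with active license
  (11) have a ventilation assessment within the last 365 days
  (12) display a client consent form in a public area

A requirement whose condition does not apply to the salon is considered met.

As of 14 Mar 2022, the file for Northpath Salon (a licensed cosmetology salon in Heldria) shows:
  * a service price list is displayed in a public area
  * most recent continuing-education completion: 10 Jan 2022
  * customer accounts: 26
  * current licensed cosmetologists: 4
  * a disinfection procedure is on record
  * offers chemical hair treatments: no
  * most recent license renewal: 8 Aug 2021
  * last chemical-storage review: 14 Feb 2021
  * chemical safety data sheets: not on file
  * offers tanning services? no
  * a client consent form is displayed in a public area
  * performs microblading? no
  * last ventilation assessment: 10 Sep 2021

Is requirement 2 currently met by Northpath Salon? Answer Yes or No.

Yes

2. disinfection procedure present → met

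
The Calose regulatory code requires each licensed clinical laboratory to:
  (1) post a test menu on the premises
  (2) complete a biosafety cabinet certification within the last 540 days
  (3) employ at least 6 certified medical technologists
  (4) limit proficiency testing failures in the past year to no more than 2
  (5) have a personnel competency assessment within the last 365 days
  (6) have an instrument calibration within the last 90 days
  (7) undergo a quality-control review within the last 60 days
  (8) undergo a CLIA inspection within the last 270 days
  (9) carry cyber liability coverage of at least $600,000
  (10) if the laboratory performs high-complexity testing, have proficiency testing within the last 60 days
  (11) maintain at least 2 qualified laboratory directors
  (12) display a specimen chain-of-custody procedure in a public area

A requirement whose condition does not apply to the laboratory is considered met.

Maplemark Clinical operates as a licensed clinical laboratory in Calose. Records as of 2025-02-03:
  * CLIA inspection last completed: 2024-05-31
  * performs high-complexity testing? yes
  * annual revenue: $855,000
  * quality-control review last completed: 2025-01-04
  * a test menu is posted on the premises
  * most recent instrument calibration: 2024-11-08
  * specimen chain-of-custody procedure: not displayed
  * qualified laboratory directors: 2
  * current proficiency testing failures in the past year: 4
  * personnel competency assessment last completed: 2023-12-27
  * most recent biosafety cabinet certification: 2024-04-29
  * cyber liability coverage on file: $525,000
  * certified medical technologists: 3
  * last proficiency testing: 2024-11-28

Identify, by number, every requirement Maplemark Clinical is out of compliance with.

1. test menu present → met
2. biosafety cabinet certification 280 days ago vs limit 540 → met
3. certified medical technologists 3 < 6 → not met
4. proficiency testing failures in the past year 4 > 2 → not met
5. personnel competency assessment 404 days ago vs limit 365 → not met
6. instrument calibration 87 days ago vs limit 90 → met
7. quality-control review 30 days ago vs limit 60 → met
8. CLIA inspection 248 days ago vs limit 270 → met
9. cyber liability coverage $525,000 < $600,000 → not met
10. condition 'performs high-complexity testing' holds; proficiency testing 67 days ago vs limit 60 → not met
11. qualified laboratory directors 2 ≥ 2 → met
12. specimen chain-of-custody procedure absent → not met
Not met: 3, 4, 5, 9, 10, 12

3, 4, 5, 9, 10, 12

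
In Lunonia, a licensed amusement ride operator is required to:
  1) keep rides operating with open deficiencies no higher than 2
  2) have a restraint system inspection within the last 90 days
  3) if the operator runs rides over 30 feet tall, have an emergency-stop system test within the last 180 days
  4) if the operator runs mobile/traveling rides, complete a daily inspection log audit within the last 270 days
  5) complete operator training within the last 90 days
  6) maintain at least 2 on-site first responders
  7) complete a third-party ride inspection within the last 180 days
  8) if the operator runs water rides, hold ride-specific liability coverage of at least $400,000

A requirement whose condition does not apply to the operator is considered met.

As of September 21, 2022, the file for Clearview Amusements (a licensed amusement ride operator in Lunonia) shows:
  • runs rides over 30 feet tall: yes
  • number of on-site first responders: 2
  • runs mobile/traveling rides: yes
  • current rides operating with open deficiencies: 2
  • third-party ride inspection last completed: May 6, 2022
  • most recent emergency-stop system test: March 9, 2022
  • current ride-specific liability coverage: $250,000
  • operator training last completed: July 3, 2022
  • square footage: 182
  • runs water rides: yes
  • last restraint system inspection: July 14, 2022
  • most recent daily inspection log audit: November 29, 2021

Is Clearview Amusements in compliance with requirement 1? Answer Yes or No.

1. rides operating with open deficiencies 2 ≤ 2 → met

Yes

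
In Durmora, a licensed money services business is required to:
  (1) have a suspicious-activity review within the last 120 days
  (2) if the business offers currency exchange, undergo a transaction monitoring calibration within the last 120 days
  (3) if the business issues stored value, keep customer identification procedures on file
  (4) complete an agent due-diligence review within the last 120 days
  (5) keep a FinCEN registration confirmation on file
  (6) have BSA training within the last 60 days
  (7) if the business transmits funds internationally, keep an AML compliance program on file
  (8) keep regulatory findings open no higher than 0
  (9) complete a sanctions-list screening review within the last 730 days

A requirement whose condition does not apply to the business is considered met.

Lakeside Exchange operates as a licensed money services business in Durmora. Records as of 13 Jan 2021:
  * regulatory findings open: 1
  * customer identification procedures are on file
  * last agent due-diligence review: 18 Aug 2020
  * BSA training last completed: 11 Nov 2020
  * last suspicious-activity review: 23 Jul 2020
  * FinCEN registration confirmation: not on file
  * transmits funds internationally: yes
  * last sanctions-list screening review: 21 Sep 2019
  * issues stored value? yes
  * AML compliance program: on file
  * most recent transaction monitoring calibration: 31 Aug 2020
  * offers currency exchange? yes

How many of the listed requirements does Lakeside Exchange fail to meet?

6

1. suspicious-activity review 174 days ago vs limit 120 → not met
2. condition 'offers currency exchange' holds; transaction monitoring calibration 135 days ago vs limit 120 → not met
3. condition 'issues stored value' holds; customer identification procedures present → met
4. agent due-diligence review 148 days ago vs limit 120 → not met
5. FinCEN registration confirmation absent → not met
6. BSA training 63 days ago vs limit 60 → not met
7. condition 'transmits funds internationally' holds; AML compliance program present → met
8. regulatory findings open 1 > 0 → not met
9. sanctions-list screening review 480 days ago vs limit 730 → met
Not met: 6 of 9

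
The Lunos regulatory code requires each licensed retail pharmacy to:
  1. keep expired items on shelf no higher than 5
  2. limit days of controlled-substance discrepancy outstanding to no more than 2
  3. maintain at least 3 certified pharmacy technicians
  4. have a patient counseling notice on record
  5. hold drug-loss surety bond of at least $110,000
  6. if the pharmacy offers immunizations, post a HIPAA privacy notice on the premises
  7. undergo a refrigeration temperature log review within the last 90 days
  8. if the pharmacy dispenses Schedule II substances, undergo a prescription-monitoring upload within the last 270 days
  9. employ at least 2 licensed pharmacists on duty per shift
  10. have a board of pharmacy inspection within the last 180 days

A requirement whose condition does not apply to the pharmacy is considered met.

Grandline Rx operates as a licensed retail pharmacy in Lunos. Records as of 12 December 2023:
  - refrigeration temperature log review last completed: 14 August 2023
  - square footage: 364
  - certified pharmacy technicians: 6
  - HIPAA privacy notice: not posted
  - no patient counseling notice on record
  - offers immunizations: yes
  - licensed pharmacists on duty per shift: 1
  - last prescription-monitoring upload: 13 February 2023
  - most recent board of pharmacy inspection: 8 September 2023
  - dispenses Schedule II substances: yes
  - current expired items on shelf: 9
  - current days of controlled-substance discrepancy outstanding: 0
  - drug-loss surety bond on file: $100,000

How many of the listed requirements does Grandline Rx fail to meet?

7

1. expired items on shelf 9 > 5 → not met
2. days of controlled-substance discrepancy outstanding 0 ≤ 2 → met
3. certified pharmacy technicians 6 ≥ 3 → met
4. patient counseling notice absent → not met
5. drug-loss surety bond $100,000 < $110,000 → not met
6. condition 'offers immunizations' holds; HIPAA privacy notice absent → not met
7. refrigeration temperature log review 120 days ago vs limit 90 → not met
8. condition 'dispenses Schedule II substances' holds; prescription-monitoring upload 302 days ago vs limit 270 → not met
9. licensed pharmacists on duty per shift 1 < 2 → not met
10. board of pharmacy inspection 95 days ago vs limit 180 → met
Not met: 7 of 10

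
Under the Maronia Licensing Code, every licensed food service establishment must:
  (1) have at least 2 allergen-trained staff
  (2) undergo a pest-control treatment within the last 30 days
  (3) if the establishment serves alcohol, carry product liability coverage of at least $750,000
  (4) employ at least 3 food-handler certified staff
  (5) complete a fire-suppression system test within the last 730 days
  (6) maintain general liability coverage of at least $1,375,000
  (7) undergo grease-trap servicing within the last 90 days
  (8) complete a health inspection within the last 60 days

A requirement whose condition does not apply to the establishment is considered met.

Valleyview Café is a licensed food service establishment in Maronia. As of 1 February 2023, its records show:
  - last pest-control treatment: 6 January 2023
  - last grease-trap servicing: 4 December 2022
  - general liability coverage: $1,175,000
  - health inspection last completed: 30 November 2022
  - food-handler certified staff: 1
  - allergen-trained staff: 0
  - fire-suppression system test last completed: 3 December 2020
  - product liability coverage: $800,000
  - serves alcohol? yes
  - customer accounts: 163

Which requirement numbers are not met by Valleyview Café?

1, 4, 5, 6, 8

1. allergen-trained staff 0 < 2 → not met
2. pest-control treatment 26 days ago vs limit 30 → met
3. condition 'serves alcohol' holds; product liability coverage $800,000 ≥ $750,000 → met
4. food-handler certified staff 1 < 3 → not met
5. fire-suppression system test 790 days ago vs limit 730 → not met
6. general liability coverage $1,175,000 < $1,375,000 → not met
7. grease-trap servicing 59 days ago vs limit 90 → met
8. health inspection 63 days ago vs limit 60 → not met
Not met: 1, 4, 5, 6, 8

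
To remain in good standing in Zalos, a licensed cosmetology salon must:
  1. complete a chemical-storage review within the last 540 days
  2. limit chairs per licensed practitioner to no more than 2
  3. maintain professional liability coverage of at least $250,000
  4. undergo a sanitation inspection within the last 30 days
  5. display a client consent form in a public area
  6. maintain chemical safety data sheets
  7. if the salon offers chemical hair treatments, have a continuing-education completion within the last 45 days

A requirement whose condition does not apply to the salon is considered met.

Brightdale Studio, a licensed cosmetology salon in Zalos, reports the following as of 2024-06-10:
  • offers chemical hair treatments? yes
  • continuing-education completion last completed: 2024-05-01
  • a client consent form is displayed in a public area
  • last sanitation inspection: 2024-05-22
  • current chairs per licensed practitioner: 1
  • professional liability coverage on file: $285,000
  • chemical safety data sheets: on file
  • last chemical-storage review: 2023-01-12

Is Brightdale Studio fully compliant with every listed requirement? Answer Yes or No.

Yes

1. chemical-storage review 515 days ago vs limit 540 → met
2. chairs per licensed practitioner 1 ≤ 2 → met
3. professional liability coverage $285,000 ≥ $250,000 → met
4. sanitation inspection 19 days ago vs limit 30 → met
5. client consent form present → met
6. chemical safety data sheets present → met
7. condition 'offers chemical hair treatments' holds; continuing-education completion 40 days ago vs limit 45 → met
All met.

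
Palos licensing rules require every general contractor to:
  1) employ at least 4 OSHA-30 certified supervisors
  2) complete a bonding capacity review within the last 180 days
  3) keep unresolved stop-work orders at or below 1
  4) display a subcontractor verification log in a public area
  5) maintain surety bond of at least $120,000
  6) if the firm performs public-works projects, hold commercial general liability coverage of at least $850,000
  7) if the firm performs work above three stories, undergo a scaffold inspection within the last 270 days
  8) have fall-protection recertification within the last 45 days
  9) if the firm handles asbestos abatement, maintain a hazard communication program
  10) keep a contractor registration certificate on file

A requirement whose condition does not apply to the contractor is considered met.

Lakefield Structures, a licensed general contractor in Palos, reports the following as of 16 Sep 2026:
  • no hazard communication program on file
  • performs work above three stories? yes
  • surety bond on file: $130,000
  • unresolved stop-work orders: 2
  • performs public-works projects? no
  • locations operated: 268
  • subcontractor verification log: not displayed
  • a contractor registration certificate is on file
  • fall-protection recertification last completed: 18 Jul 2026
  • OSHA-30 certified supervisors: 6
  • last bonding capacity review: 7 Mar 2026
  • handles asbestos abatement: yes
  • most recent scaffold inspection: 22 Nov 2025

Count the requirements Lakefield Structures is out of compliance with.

1. OSHA-30 certified supervisors 6 ≥ 4 → met
2. bonding capacity review 193 days ago vs limit 180 → not met
3. unresolved stop-work orders 2 > 1 → not met
4. subcontractor verification log absent → not met
5. surety bond $130,000 ≥ $120,000 → met
6. condition 'performs public-works projects' does not hold → requirement n/a → met
7. condition 'performs work above three stories' holds; scaffold inspection 298 days ago vs limit 270 → not met
8. fall-protection recertification 60 days ago vs limit 45 → not met
9. condition 'handles asbestos abatement' holds; hazard communication program absent → not met
10. contractor registration certificate present → met
Not met: 6 of 10

6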